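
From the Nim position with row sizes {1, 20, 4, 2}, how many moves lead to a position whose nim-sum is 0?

1

Nim-sum: 1 ⊕ 20 ⊕ 4 ⊕ 2 = 19.
The overall nim-sum is X = 19. A row of size p has a winning move iff p XOR X < p (reduce it to p XOR X).
  1: 1 XOR 19 = 18 ≥ 1 — no move.
  20: 20 XOR 19 = 7 < 20 — winning move (to 7).
  4: 4 XOR 19 = 23 ≥ 4 — no move.
  2: 2 XOR 19 = 17 ≥ 2 — no move.
That gives 1 winning move.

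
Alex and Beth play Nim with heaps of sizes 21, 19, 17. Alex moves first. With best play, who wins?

Alex wins

Compute the nim-sum pairwise:
21 ^ 19 = 6
6 ^ 17 = 23
The nim-sum is 23 ≠ 0, so this is an N-position: the player to move can win; Alex has a winning move.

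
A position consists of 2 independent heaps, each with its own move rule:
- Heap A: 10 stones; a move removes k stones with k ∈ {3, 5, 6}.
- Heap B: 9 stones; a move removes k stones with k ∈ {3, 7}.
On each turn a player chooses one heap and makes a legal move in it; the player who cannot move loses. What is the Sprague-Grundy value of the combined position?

Grundy values for heap A (subtraction set {3, 5, 6}):
g(0) = mex{} = 0
g(1) = mex{} = 0
g(2) = mex{} = 0
g(3) = mex{0} = 1
g(4) = mex{0} = 1
g(5) = mex{0} = 1
g(6) = mex{0,1} = 2
g(7) = mex{0,1} = 2
g(8) = mex{0,1} = 2
g(9) = mex{1,2} = 0
g(10) = mex{1,2} = 0
So g(10) = 0.
Build the Grundy sequence for heap B with g(k) = mex{g(k−s) : s ∈ {3, 7}, s ≤ k}:
g(0) = mex{} = 0
g(1) = mex{} = 0
g(2) = mex{} = 0
g(3) = mex{0} = 1
g(4) = mex{0} = 1
g(5) = mex{0} = 1
g(6) = mex{1} = 0
g(7) = mex{0,1} = 2
g(8) = mex{0,1} = 2
g(9) = mex{0} = 1
So g(9) = 1.
By the Sprague-Grundy theorem, the Grundy value of a sum of independent games is the XOR of the component values.
Combined value = 0 ⊕ 1 = 1.

1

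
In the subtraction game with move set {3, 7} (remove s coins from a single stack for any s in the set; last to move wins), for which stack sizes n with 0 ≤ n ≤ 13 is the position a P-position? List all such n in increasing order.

0, 1, 2, 6, 10, 11, 12

Grundy values for subtraction set {3, 7}:
k:     0  1  2  3  4  5  6  7  8  9 10 11 12 13
g(k):  0  0  0  1  1  1  0  2  2  1  0  0  0  1
The P-positions (g = 0) in 0..13 are 0, 1, 2, 6, 10, 11, 12.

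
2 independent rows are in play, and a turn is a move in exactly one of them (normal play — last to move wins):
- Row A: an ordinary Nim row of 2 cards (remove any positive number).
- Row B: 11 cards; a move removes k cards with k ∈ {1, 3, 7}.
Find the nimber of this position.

Row A is a plain Nim row of size 2, so its Grundy value is 2.
For row B, compute g(0), g(1), … with moves {1, 3, 7}:
g(0) = mex{} = 0
g(1) = mex{0} = 1
g(2) = mex{1} = 0
g(3) = mex{0} = 1
g(4) = mex{1} = 0
g(5) = mex{0} = 1
g(6) = mex{1} = 0
g(7) = mex{0} = 1
g(8) = mex{1} = 0
g(9) = mex{0} = 1
g(10) = mex{1} = 0
g(11) = mex{0} = 1
So g(11) = 1.
By the Sprague-Grundy theorem, the Grundy value of a sum of independent games is the XOR of the component values.
Combined value = 2 XOR 1 = 3.

3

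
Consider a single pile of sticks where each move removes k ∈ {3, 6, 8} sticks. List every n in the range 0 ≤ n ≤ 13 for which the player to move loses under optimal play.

0, 1, 2, 11, 12, 13

Compute g(0), g(1), … for moves {3, 6, 8}:
g(0) = mex{} = 0
g(1) = mex{} = 0
g(2) = mex{} = 0
g(3) = mex{0} = 1
g(4) = mex{0} = 1
g(5) = mex{0} = 1
g(6) = mex{0,1} = 2
g(7) = mex{0,1} = 2
g(8) = mex{0,1} = 2
g(9) = mex{0,1,2} = 3
g(10) = mex{0,1,2} = 3
g(11) = mex{1,2} = 0
g(12) = mex{1,2,3} = 0
g(13) = mex{1,2,3} = 0
The P-positions (g = 0) in 0..13 are 0, 1, 2, 11, 12, 13.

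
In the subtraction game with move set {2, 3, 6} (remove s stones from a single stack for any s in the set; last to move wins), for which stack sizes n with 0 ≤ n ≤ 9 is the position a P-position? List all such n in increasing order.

0, 1, 5, 9

Build the Grundy sequence with g(k) = mex{g(k−s) : s ∈ {2, 3, 6}, s ≤ k}:
k:     0  1  2  3  4  5  6  7  8  9
g(k):  0  0  1  1  2  0  3  1  2  0
The P-positions (g = 0) in 0..9 are 0, 1, 5, 9.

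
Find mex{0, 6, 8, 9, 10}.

1

0 is in the set but 1 is not, so the mex is 1.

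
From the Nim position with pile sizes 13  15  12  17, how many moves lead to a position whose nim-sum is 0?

1

Compute the nim-sum pairwise:
13 ⊕ 15 = 2
2 ⊕ 12 = 14
14 ⊕ 17 = 31
The overall nim-sum is X = 31. A pile of size p has a winning move iff p XOR X < p (reduce it to p XOR X).
  13: 13 XOR 31 = 18 ≥ 13 — no move.
  15: 15 XOR 31 = 16 ≥ 15 — no move.
  12: 12 XOR 31 = 19 ≥ 12 — no move.
  17: 17 XOR 31 = 14 < 17 — winning move (to 14).
That gives 1 winning move.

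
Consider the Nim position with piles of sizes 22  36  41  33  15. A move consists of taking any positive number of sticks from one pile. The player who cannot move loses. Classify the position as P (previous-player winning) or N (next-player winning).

N-position

Compute the nim-sum pairwise:
22 XOR 36 = 50
50 XOR 41 = 27
27 XOR 33 = 58
58 XOR 15 = 53
The nim-sum is 53 ≠ 0, so this is an N-position: the player to move can win.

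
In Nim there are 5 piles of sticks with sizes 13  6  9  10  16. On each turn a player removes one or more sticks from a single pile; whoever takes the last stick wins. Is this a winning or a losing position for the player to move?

Bitwise XOR of the heap sizes:
  01101  (13)
  00110  (6)
  01001  (9)
  01010  (10)
  10000  (16)
  -----
  11000  (24)
The nim-sum is 24 ≠ 0, so this is an N-position: the player to move can win.

Winning position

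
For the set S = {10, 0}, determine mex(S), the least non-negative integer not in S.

0 is in the set but 1 is not, so the mex is 1.

1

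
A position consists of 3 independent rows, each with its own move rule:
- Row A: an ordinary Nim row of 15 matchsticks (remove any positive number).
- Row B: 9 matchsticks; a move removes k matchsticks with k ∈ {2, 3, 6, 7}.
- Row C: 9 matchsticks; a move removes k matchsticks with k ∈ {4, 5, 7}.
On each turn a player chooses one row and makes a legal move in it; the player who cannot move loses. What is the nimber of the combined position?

13

Row A is a plain Nim row of size 15, so its Grundy value is 15.
Grundy values for row B (subtraction set {2, 3, 6, 7}):
k:     0  1  2  3  4  5  6  7  8  9
g(k):  0  0  1  1  2  0  3  1  2  0
So g(9) = 0.
Build the Grundy sequence for row C with g(k) = mex{g(k−s) : s ∈ {4, 5, 7}, s ≤ k}:
g(0) = mex{} = 0
g(1) = mex{} = 0
g(2) = mex{} = 0
g(3) = mex{} = 0
g(4) = mex{0} = 1
g(5) = mex{0} = 1
g(6) = mex{0} = 1
g(7) = mex{0} = 1
g(8) = mex{0,1} = 2
g(9) = mex{0,1} = 2
So g(9) = 2.
The value of a disjunctive sum is the nim-sum of the parts.
Combined value = 15 XOR 0 XOR 2 = 13.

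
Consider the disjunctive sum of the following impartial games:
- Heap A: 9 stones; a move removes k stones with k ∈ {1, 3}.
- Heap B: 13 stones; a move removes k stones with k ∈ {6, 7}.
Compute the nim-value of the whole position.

Grundy values for heap A (subtraction set {1, 3}):
g(0) = mex{} = 0
g(1) = mex{0} = 1
g(2) = mex{1} = 0
g(3) = mex{0} = 1
g(4) = mex{1} = 0
g(5) = mex{0} = 1
g(6) = mex{1} = 0
g(7) = mex{0} = 1
g(8) = mex{1} = 0
g(9) = mex{0} = 1
So g(9) = 1.
Build the Grundy sequence for heap B with g(k) = mex{g(k−s) : s ∈ {6, 7}, s ≤ k}:
g(0) = mex{} = 0
g(1) = mex{} = 0
g(2) = mex{} = 0
g(3) = mex{} = 0
g(4) = mex{} = 0
g(5) = mex{} = 0
g(6) = mex{0} = 1
g(7) = mex{0} = 1
g(8) = mex{0} = 1
g(9) = mex{0} = 1
g(10) = mex{0} = 1
g(11) = mex{0} = 1
g(12) = mex{0,1} = 2
g(13) = mex{1} = 0
So g(13) = 0.
The value of a disjunctive sum is the nim-sum of the parts.
Combined value = 1 XOR 0 = 1.

1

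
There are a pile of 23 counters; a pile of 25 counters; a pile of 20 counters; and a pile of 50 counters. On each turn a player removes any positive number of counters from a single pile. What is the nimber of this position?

40

Compute the nim-sum pairwise:
23 XOR 25 = 14
14 XOR 20 = 26
26 XOR 50 = 40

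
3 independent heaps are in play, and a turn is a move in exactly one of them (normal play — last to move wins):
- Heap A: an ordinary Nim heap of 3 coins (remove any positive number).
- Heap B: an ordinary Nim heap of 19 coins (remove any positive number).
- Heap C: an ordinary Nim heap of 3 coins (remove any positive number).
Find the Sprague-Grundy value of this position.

19

Heap A is a plain Nim heap of size 3, so its Grundy value is 3.
Heap B is a plain Nim heap of size 19, so its Grundy value is 19.
Heap C is a plain Nim heap of size 3, so its Grundy value is 3.
By the Sprague-Grundy theorem, the Grundy value of a sum of independent games is the XOR of the component values.
Combined value = 3 XOR 19 XOR 3 = 19.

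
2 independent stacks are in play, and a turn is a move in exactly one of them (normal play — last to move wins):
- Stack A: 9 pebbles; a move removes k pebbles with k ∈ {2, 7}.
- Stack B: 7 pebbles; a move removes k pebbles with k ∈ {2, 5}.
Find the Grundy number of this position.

0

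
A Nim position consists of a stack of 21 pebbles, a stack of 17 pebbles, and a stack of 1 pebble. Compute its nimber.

Bitwise XOR of the heap sizes:
  10101  (21)
  10001  (17)
  00001  (1)
  -----
  00101  (5)

5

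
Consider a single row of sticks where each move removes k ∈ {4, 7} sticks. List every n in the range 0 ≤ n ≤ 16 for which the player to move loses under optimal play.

0, 1, 2, 3, 11, 12, 13, 14

Compute g(0), g(1), … for moves {4, 7}:
k:     0  1  2  3  4  5  6  7  8  9 10 11 12 13 14 15 16
g(k):  0  0  0  0  1  1  1  1  2  2  2  0  0  0  0  1  1
The P-positions (g = 0) in 0..16 are 0, 1, 2, 3, 11, 12, 13, 14.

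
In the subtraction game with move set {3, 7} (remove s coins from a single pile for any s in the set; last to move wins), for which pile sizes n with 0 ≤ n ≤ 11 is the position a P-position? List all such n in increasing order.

Compute g(0), g(1), … for moves {3, 7}:
k:     0  1  2  3  4  5  6  7  8  9 10 11
g(k):  0  0  0  1  1  1  0  2  2  1  0  0
The P-positions (g = 0) in 0..11 are 0, 1, 2, 6, 10, 11.

0, 1, 2, 6, 10, 11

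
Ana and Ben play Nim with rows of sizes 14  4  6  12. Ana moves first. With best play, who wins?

Ben wins

Compute the nim-sum pairwise:
14 ^ 4 = 10
10 ^ 6 = 12
12 ^ 12 = 0
The nim-sum is 0, so this is a P-position: the player to move is in a losing position under optimal play; Ana is about to move from it and so loses — Ben wins.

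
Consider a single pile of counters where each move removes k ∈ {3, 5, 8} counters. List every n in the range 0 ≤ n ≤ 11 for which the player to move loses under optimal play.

0, 1, 2, 11

Compute g(0), g(1), … for moves {3, 5, 8}:
k:     0  1  2  3  4  5  6  7  8  9 10 11
g(k):  0  0  0  1  1  1  2  2  2  3  3  0
The P-positions (g = 0) in 0..11 are 0, 1, 2, 11.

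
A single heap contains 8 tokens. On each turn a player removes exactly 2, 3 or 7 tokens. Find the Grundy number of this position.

Build the Grundy sequence with g(k) = mex{g(k−s) : s ∈ {2, 3, 7}, s ≤ k}:
k:     0  1  2  3  4  5  6  7  8
g(k):  0  0  1  1  2  0  0  1  1
So g(8) = 1.

1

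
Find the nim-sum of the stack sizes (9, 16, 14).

Write each in binary and XOR column by column:
  01001  (9)
  10000  (16)
  01110  (14)
  -----
  10111  (23)

23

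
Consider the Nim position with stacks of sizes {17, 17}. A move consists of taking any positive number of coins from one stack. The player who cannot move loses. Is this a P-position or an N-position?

P-position

Compute the nim-sum pairwise:
17 ^ 17 = 0
The nim-sum is 0, so this is a P-position: the player to move is in a losing position under optimal play.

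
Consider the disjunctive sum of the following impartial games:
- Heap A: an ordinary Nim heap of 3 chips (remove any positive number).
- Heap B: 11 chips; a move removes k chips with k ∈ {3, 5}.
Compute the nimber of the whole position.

2

Heap A is a plain Nim heap of size 3, so its Grundy value is 3.
Build the Grundy sequence for heap B with g(k) = mex{g(k−s) : s ∈ {3, 5}, s ≤ k}:
g(0) = mex{} = 0
g(1) = mex{} = 0
g(2) = mex{} = 0
g(3) = mex{0} = 1
g(4) = mex{0} = 1
g(5) = mex{0} = 1
g(6) = mex{0,1} = 2
g(7) = mex{0,1} = 2
g(8) = mex{1} = 0
g(9) = mex{1,2} = 0
g(10) = mex{1,2} = 0
g(11) = mex{0,2} = 1
So g(11) = 1.
The value of a disjunctive sum is the nim-sum of the parts.
Combined value = 3 ⊕ 1 = 2.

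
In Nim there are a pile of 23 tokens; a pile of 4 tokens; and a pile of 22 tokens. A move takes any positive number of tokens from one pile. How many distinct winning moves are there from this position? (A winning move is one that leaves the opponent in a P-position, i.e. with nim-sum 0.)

3

Nim-sum: 23 ⊕ 4 ⊕ 22 = 5.
The overall nim-sum is X = 5. A pile of size p has a winning move iff p XOR X < p (reduce it to p XOR X).
  23: 23 XOR 5 = 18 < 23 — winning move (to 18).
  4: 4 XOR 5 = 1 < 4 — winning move (to 1).
  22: 22 XOR 5 = 19 < 22 — winning move (to 19).
That gives 3 winning moves.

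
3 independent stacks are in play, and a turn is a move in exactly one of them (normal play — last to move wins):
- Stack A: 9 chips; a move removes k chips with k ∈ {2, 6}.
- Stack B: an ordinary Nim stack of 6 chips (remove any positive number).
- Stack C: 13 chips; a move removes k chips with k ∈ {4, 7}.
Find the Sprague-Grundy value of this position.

6

Grundy values for stack A (subtraction set {2, 6}):
k:     0  1  2  3  4  5  6  7  8  9
g(k):  0  0  1  1  0  0  1  1  0  0
So g(9) = 0.
Stack B is a plain Nim stack of size 6, so its Grundy value is 6.
For stack C, compute g(0), g(1), … with moves {4, 7}:
g(0) = mex{} = 0
g(1) = mex{} = 0
g(2) = mex{} = 0
g(3) = mex{} = 0
g(4) = mex{0} = 1
g(5) = mex{0} = 1
g(6) = mex{0} = 1
g(7) = mex{0} = 1
g(8) = mex{0,1} = 2
g(9) = mex{0,1} = 2
g(10) = mex{0,1} = 2
g(11) = mex{1} = 0
g(12) = mex{1,2} = 0
g(13) = mex{1,2} = 0
So g(13) = 0.
The value of a disjunctive sum is the nim-sum of the parts.
Combined value = 0 ⊕ 6 ⊕ 0 = 6.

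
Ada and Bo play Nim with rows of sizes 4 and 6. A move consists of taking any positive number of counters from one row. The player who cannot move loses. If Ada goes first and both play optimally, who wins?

Nim-sum: 4 ⊕ 6 = 2.
The nim-sum is 2 ≠ 0, so this is an N-position: the player to move can win; Ada has a winning move.

Ada wins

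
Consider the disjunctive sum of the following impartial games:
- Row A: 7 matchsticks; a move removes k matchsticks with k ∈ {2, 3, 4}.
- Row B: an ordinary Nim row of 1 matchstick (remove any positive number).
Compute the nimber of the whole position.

1

Grundy values for row A (subtraction set {2, 3, 4}):
k:     0  1  2  3  4  5  6  7
g(k):  0  0  1  1  2  2  0  0
So g(7) = 0.
Row B is a plain Nim row of size 1, so its Grundy value is 1.
By the Sprague-Grundy theorem, the Grundy value of a sum of independent games is the XOR of the component values.
Combined value = 0 XOR 1 = 1.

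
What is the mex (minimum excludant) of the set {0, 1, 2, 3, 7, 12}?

4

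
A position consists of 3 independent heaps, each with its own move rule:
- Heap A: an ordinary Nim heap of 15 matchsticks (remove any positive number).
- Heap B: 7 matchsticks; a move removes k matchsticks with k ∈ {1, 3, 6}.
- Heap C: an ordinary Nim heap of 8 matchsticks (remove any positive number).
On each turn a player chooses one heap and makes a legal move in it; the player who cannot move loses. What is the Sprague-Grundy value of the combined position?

4

Heap A is a plain Nim heap of size 15, so its Grundy value is 15.
Grundy values for heap B (subtraction set {1, 3, 6}):
g(0) = mex{} = 0
g(1) = mex{0} = 1
g(2) = mex{1} = 0
g(3) = mex{0} = 1
g(4) = mex{1} = 0
g(5) = mex{0} = 1
g(6) = mex{0,1} = 2
g(7) = mex{0,1,2} = 3
So g(7) = 3.
Heap C is a plain Nim heap of size 8, so its Grundy value is 8.
By the Sprague-Grundy theorem, the Grundy value of a sum of independent games is the XOR of the component values.
Combined value = 15 ⊕ 3 ⊕ 8 = 4.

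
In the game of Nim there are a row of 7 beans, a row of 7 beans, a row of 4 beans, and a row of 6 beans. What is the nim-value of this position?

2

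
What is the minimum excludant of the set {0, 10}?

1

0 is in the set but 1 is not, so the mex is 1.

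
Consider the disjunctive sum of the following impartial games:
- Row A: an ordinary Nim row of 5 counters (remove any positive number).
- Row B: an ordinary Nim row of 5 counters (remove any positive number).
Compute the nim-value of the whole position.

0

Row A is a plain Nim row of size 5, so its Grundy value is 5.
Row B is a plain Nim row of size 5, so its Grundy value is 5.
The value of a disjunctive sum is the nim-sum of the parts.
Combined value = 5 XOR 5 = 0.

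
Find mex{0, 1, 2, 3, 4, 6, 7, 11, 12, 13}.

The values 0, 1, 2, 3, 4 are all present; 5 is the first non-negative integer missing from the set.

5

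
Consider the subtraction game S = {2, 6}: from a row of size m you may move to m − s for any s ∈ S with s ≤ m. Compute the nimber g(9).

Compute g(0), g(1), … for moves {2, 6}:
k:     0  1  2  3  4  5  6  7  8  9
g(k):  0  0  1  1  0  0  1  1  0  0
So g(9) = 0.

0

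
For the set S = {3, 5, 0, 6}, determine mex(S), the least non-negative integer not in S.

0 is in the set but 1 is not, so the mex is 1.

1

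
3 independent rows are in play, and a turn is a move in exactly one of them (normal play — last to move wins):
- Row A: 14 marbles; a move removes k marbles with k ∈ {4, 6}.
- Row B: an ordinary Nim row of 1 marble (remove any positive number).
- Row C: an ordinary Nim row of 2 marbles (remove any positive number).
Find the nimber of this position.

2

Grundy values for row A (subtraction set {4, 6}):
k:     0  1  2  3  4  5  6  7  8  9 10 11 12 13 14
g(k):  0  0  0  0  1  1  1  1  2  2  0  0  0  0  1
So g(14) = 1.
Row B is a plain Nim row of size 1, so its Grundy value is 1.
Row C is a plain Nim row of size 2, so its Grundy value is 2.
The value of a disjunctive sum is the nim-sum of the parts.
Combined value = 1 XOR 1 XOR 2 = 2.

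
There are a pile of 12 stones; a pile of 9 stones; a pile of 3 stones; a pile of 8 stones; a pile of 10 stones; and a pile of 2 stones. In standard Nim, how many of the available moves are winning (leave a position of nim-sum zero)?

1

Compute the nim-sum pairwise:
12 ^ 9 = 5
5 ^ 3 = 6
6 ^ 8 = 14
14 ^ 10 = 4
4 ^ 2 = 6
The overall nim-sum is X = 6. A pile of size p has a winning move iff p XOR X < p (reduce it to p XOR X).
  12: 12 XOR 6 = 10 < 12 — winning move (to 10).
  9: 9 XOR 6 = 15 ≥ 9 — no move.
  3: 3 XOR 6 = 5 ≥ 3 — no move.
  8: 8 XOR 6 = 14 ≥ 8 — no move.
  10: 10 XOR 6 = 12 ≥ 10 — no move.
  2: 2 XOR 6 = 4 ≥ 2 — no move.
That gives 1 winning move.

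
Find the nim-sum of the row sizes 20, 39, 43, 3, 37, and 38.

24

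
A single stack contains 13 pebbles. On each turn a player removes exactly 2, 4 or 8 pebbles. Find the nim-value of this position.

0

Compute g(0), g(1), … for moves {2, 4, 8}:
g(0) = mex{} = 0
g(1) = mex{} = 0
g(2) = mex{0} = 1
g(3) = mex{0} = 1
g(4) = mex{0,1} = 2
g(5) = mex{0,1} = 2
g(6) = mex{1,2} = 0
g(7) = mex{1,2} = 0
g(8) = mex{0,2} = 1
g(9) = mex{0,2} = 1
g(10) = mex{0,1} = 2
g(11) = mex{0,1} = 2
g(12) = mex{1,2} = 0
g(13) = mex{1,2} = 0
So g(13) = 0.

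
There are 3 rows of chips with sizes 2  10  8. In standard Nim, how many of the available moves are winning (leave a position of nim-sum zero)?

In binary:
  0010  (2)
  1010  (10)
  1000  (8)
  ----
  0000  (0)
The nim-sum is already 0, so every move leaves a nonzero nim-sum — there are no winning moves.

0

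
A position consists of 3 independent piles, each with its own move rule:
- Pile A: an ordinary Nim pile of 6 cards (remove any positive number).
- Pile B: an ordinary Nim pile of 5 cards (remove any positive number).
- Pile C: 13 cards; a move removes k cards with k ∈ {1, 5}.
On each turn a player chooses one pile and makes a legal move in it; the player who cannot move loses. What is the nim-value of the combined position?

2

Pile A is a plain Nim pile of size 6, so its Grundy value is 6.
Pile B is a plain Nim pile of size 5, so its Grundy value is 5.
Grundy values for pile C (subtraction set {1, 5}):
g(0) = mex{} = 0
g(1) = mex{0} = 1
g(2) = mex{1} = 0
g(3) = mex{0} = 1
g(4) = mex{1} = 0
g(5) = mex{0} = 1
g(6) = mex{1} = 0
g(7) = mex{0} = 1
g(8) = mex{1} = 0
g(9) = mex{0} = 1
g(10) = mex{1} = 0
g(11) = mex{0} = 1
g(12) = mex{1} = 0
g(13) = mex{0} = 1
So g(13) = 1.
By the Sprague-Grundy theorem, the Grundy value of a sum of independent games is the XOR of the component values.
Combined value = 6 ⊕ 5 ⊕ 1 = 2.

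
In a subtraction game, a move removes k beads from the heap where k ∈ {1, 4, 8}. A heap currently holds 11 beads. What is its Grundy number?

Build the Grundy sequence with g(k) = mex{g(k−s) : s ∈ {1, 4, 8}, s ≤ k}:
g(0) = mex{} = 0
g(1) = mex{0} = 1
g(2) = mex{1} = 0
g(3) = mex{0} = 1
g(4) = mex{0,1} = 2
g(5) = mex{1,2} = 0
g(6) = mex{0} = 1
g(7) = mex{1} = 0
g(8) = mex{0,2} = 1
g(9) = mex{0,1} = 2
g(10) = mex{0,1,2} = 3
g(11) = mex{0,1,3} = 2
So g(11) = 2.

2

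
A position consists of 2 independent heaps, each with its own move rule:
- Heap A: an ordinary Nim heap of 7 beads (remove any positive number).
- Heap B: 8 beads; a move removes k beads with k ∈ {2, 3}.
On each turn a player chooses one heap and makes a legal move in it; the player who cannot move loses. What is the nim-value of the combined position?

6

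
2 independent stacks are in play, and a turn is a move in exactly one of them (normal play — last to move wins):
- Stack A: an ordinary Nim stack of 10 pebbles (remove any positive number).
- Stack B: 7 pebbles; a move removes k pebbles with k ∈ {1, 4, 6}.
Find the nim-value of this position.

Stack A is a plain Nim stack of size 10, so its Grundy value is 10.
Build the Grundy sequence for stack B with g(k) = mex{g(k−s) : s ∈ {1, 4, 6}, s ≤ k}:
k:     0  1  2  3  4  5  6  7
g(k):  0  1  0  1  2  0  1  0
So g(7) = 0.
The value of a disjunctive sum is the nim-sum of the parts.
Combined value = 10 XOR 0 = 10.

10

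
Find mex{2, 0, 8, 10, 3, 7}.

0 is in the set but 1 is not, so the mex is 1.

1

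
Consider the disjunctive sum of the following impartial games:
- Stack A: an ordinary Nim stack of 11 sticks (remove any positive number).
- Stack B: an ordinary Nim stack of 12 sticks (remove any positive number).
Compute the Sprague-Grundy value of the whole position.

7

Stack A is a plain Nim stack of size 11, so its Grundy value is 11.
Stack B is a plain Nim stack of size 12, so its Grundy value is 12.
The value of a disjunctive sum is the nim-sum of the parts.
Combined value = 11 XOR 12 = 7.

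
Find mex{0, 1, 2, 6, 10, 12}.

3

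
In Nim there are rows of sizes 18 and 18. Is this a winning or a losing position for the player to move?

Losing position

Compute the nim-sum pairwise:
18 XOR 18 = 0
The nim-sum is 0, so this is a P-position: the player to move is in a losing position under optimal play.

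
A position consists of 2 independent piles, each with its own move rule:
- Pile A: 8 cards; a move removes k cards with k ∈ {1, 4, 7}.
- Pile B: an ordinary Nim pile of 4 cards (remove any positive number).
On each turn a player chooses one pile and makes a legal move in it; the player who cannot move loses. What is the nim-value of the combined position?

For pile A, compute g(0), g(1), … with moves {1, 4, 7}:
k:     0  1  2  3  4  5  6  7  8
g(k):  0  1  0  1  2  0  1  2  0
So g(8) = 0.
Pile B is a plain Nim pile of size 4, so its Grundy value is 4.
The value of a disjunctive sum is the nim-sum of the parts.
Combined value = 0 ⊕ 4 = 4.

4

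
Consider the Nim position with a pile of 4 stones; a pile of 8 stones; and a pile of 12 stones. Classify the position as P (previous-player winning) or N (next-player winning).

P-position

Compute the nim-sum pairwise:
4 ^ 8 = 12
12 ^ 12 = 0
The nim-sum is 0, so this is a P-position: the player to move is in a losing position under optimal play.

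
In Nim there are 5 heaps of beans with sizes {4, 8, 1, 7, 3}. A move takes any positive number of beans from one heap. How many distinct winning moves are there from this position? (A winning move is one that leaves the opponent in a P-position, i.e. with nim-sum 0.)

Nim-sum: 4 XOR 8 XOR 1 XOR 7 XOR 3 = 9.
The overall nim-sum is X = 9. A heap of size p has a winning move iff p XOR X < p (reduce it to p XOR X).
  4: 4 XOR 9 = 13 ≥ 4 — no move.
  8: 8 XOR 9 = 1 < 8 — winning move (to 1).
  1: 1 XOR 9 = 8 ≥ 1 — no move.
  7: 7 XOR 9 = 14 ≥ 7 — no move.
  3: 3 XOR 9 = 10 ≥ 3 — no move.
That gives 1 winning move.

1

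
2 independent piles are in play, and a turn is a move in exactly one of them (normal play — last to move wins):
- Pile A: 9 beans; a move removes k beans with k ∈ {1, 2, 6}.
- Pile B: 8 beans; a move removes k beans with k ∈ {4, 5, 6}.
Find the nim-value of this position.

0

Build the Grundy sequence for pile A with g(k) = mex{g(k−s) : s ∈ {1, 2, 6}, s ≤ k}:
g(0) = mex{} = 0
g(1) = mex{0} = 1
g(2) = mex{0,1} = 2
g(3) = mex{1,2} = 0
g(4) = mex{0,2} = 1
g(5) = mex{0,1} = 2
g(6) = mex{0,1,2} = 3
g(7) = mex{1,2,3} = 0
g(8) = mex{0,2,3} = 1
g(9) = mex{0,1} = 2
So g(9) = 2.
For pile B, compute g(0), g(1), … with moves {4, 5, 6}:
g(0) = mex{} = 0
g(1) = mex{} = 0
g(2) = mex{} = 0
g(3) = mex{} = 0
g(4) = mex{0} = 1
g(5) = mex{0} = 1
g(6) = mex{0} = 1
g(7) = mex{0} = 1
g(8) = mex{0,1} = 2
So g(8) = 2.
By the Sprague-Grundy theorem, the Grundy value of a sum of independent games is the XOR of the component values.
Combined value = 2 XOR 2 = 0.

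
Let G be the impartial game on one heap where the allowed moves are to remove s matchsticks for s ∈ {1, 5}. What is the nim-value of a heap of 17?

Build the Grundy sequence with g(k) = mex{g(k−s) : s ∈ {1, 5}, s ≤ k}:
k:     0  1  2  3  4  5  6  7  8  9 10 11 12 13 14 15 16 17
g(k):  0  1  0  1  0  1  0  1  0  1  0  1  0  1  0  1  0  1
So g(17) = 1.

1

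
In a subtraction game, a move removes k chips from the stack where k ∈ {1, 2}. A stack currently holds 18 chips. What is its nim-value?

0

Build the Grundy sequence with g(k) = mex{g(k−s) : s ∈ {1, 2}, s ≤ k}:
k:     0  1  2  3  4  5  6  7  8  9 10 11 12 13 14 15 16 17 18
g(k):  0  1  2  0  1  2  0  1  2  0  1  2  0  1  2  0  1  2  0
So g(18) = 0.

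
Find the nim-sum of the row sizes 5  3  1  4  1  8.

10

Nim-sum: 5 ^ 3 ^ 1 ^ 4 ^ 1 ^ 8 = 10.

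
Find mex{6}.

0

0 is not in the set, so the mex is 0.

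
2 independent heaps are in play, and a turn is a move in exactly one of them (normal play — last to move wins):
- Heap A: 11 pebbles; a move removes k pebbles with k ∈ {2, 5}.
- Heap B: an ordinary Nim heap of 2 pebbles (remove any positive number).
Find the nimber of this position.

2

Build the Grundy sequence for heap A with g(k) = mex{g(k−s) : s ∈ {2, 5}, s ≤ k}:
k:     0  1  2  3  4  5  6  7  8  9 10 11
g(k):  0  0  1  1  0  2  1  0  0  1  1  0
So g(11) = 0.
Heap B is a plain Nim heap of size 2, so its Grundy value is 2.
The value of a disjunctive sum is the nim-sum of the parts.
Combined value = 0 ⊕ 2 = 2.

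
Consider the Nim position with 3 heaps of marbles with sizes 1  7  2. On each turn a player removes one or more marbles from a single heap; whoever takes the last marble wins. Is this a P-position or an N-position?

Compute the nim-sum pairwise:
1 XOR 7 = 6
6 XOR 2 = 4
The nim-sum is 4 ≠ 0, so this is an N-position: the player to move can win.

N-position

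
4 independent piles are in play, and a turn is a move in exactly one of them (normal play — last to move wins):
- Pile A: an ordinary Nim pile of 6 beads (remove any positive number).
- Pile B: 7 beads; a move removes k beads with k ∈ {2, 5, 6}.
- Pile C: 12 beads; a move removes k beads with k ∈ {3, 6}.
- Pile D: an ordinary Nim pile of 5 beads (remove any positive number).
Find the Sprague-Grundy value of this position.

1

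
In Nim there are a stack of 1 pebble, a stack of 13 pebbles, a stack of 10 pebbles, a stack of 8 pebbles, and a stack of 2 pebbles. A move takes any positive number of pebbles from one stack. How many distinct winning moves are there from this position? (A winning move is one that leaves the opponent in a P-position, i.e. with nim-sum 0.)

Compute the nim-sum pairwise:
1 XOR 13 = 12
12 XOR 10 = 6
6 XOR 8 = 14
14 XOR 2 = 12
The overall nim-sum is X = 12. A stack of size p has a winning move iff p XOR X < p (reduce it to p XOR X).
  1: 1 XOR 12 = 13 ≥ 1 — no move.
  13: 13 XOR 12 = 1 < 13 — winning move (to 1).
  10: 10 XOR 12 = 6 < 10 — winning move (to 6).
  8: 8 XOR 12 = 4 < 8 — winning move (to 4).
  2: 2 XOR 12 = 14 ≥ 2 — no move.
That gives 3 winning moves.

3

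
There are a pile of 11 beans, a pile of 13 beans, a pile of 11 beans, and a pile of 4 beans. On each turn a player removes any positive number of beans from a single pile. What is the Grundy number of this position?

9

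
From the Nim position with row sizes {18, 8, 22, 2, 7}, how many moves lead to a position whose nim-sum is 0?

1

Write each in binary and XOR column by column:
  10010  (18)
  01000  (8)
  10110  (22)
  00010  (2)
  00111  (7)
  -----
  01001  (9)
The overall nim-sum is X = 9. A row of size p has a winning move iff p XOR X < p (reduce it to p XOR X).
  18: 18 XOR 9 = 27 ≥ 18 — no move.
  8: 8 XOR 9 = 1 < 8 — winning move (to 1).
  22: 22 XOR 9 = 31 ≥ 22 — no move.
  2: 2 XOR 9 = 11 ≥ 2 — no move.
  7: 7 XOR 9 = 14 ≥ 7 — no move.
That gives 1 winning move.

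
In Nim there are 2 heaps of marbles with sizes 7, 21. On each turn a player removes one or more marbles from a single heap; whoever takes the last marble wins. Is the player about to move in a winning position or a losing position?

Winning position

Nim-sum: 7 ^ 21 = 18.
The nim-sum is 18 ≠ 0, so this is an N-position: the player to move can win.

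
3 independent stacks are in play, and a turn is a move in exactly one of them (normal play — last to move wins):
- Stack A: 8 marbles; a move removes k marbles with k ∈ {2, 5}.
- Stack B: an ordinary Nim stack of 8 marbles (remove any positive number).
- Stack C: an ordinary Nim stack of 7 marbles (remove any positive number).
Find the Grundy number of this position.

Grundy values for stack A (subtraction set {2, 5}):
k:     0  1  2  3  4  5  6  7  8
g(k):  0  0  1  1  0  2  1  0  0
So g(8) = 0.
Stack B is a plain Nim stack of size 8, so its Grundy value is 8.
Stack C is a plain Nim stack of size 7, so its Grundy value is 7.
By the Sprague-Grundy theorem, the Grundy value of a sum of independent games is the XOR of the component values.
Combined value = 0 ⊕ 8 ⊕ 7 = 15.

15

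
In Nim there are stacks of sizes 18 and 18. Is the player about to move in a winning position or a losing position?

Compute the nim-sum pairwise:
18 ^ 18 = 0
The nim-sum is 0, so this is a P-position: the player to move is in a losing position under optimal play.

Losing position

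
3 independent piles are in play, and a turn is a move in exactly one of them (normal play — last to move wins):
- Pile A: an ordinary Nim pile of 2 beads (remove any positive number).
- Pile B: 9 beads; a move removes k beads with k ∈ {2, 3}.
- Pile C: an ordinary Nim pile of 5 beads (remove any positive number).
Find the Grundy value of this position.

5

Pile A is a plain Nim pile of size 2, so its Grundy value is 2.
Grundy values for pile B (subtraction set {2, 3}):
k:     0  1  2  3  4  5  6  7  8  9
g(k):  0  0  1  1  2  0  0  1  1  2
So g(9) = 2.
Pile C is a plain Nim pile of size 5, so its Grundy value is 5.
The value of a disjunctive sum is the nim-sum of the parts.
Combined value = 2 XOR 2 XOR 5 = 5.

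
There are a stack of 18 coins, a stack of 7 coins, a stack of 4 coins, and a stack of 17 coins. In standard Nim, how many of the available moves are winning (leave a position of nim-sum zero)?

0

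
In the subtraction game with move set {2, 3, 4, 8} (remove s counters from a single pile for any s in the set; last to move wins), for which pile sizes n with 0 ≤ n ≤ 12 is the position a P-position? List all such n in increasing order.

0, 1, 6, 7, 12

Compute g(0), g(1), … for moves {2, 3, 4, 8}:
g(0) = mex{} = 0
g(1) = mex{} = 0
g(2) = mex{0} = 1
g(3) = mex{0} = 1
g(4) = mex{0,1} = 2
g(5) = mex{0,1} = 2
g(6) = mex{1,2} = 0
g(7) = mex{1,2} = 0
g(8) = mex{0,2} = 1
g(9) = mex{0,2} = 1
g(10) = mex{0,1} = 2
g(11) = mex{0,1} = 2
g(12) = mex{1,2} = 0
The P-positions (g = 0) in 0..12 are 0, 1, 6, 7, 12.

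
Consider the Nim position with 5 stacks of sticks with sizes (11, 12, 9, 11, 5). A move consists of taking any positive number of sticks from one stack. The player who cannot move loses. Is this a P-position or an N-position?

P-position

Nim-sum: 11 XOR 12 XOR 9 XOR 11 XOR 5 = 0.
The nim-sum is 0, so this is a P-position: the player to move is in a losing position under optimal play.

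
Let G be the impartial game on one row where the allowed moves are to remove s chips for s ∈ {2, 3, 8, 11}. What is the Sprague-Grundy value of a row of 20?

Build the Grundy sequence with g(k) = mex{g(k−s) : s ∈ {2, 3, 8, 11}, s ≤ k}:
k:     0  1  2  3  4  5  6  7  8  9 10 11 12 13 14 15 16 17 18 19 20
g(k):  0  0  1  1  2  0  0  1  1  2  0  3  1  2  2  0  3  1  2  0  0
So g(20) = 0.

0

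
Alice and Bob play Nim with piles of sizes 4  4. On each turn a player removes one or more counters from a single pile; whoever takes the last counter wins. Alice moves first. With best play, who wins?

Bob wins

Nim-sum: 4 XOR 4 = 0.
The nim-sum is 0, so this is a P-position: the player to move is in a losing position under optimal play; Alice is about to move from it and so loses — Bob wins.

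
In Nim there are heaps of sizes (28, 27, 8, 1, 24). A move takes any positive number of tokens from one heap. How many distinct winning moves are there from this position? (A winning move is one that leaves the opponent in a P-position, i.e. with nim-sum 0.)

3

In binary:
  11100  (28)
  11011  (27)
  01000  (8)
  00001  (1)
  11000  (24)
  -----
  10110  (22)
The overall nim-sum is X = 22. A heap of size p has a winning move iff p XOR X < p (reduce it to p XOR X).
  28: 28 XOR 22 = 10 < 28 — winning move (to 10).
  27: 27 XOR 22 = 13 < 27 — winning move (to 13).
  8: 8 XOR 22 = 30 ≥ 8 — no move.
  1: 1 XOR 22 = 23 ≥ 1 — no move.
  24: 24 XOR 22 = 14 < 24 — winning move (to 14).
That gives 3 winning moves.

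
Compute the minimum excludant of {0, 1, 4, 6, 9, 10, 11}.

The values 0, 1 are all present; 2 is the first non-negative integer missing from the set.

2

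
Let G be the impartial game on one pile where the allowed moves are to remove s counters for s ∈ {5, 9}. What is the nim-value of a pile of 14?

0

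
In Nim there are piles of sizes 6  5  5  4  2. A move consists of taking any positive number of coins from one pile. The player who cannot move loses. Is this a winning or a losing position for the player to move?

Write each in binary and XOR column by column:
  110  (6)
  101  (5)
  101  (5)
  100  (4)
  010  (2)
  ---
  000  (0)
The nim-sum is 0, so this is a P-position: the player to move is in a losing position under optimal play.

Losing position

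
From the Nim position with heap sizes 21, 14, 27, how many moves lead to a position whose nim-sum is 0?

Compute the nim-sum pairwise:
21 ^ 14 = 27
27 ^ 27 = 0
The nim-sum is already 0, so every move leaves a nonzero nim-sum — there are no winning moves.

0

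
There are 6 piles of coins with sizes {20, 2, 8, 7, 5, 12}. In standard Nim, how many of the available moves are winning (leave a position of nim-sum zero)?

1

In binary:
  10100  (20)
  00010  (2)
  01000  (8)
  00111  (7)
  00101  (5)
  01100  (12)
  -----
  10000  (16)
The overall nim-sum is X = 16. A pile of size p has a winning move iff p XOR X < p (reduce it to p XOR X).
  20: 20 XOR 16 = 4 < 20 — winning move (to 4).
  2: 2 XOR 16 = 18 ≥ 2 — no move.
  8: 8 XOR 16 = 24 ≥ 8 — no move.
  7: 7 XOR 16 = 23 ≥ 7 — no move.
  5: 5 XOR 16 = 21 ≥ 5 — no move.
  12: 12 XOR 16 = 28 ≥ 12 — no move.
That gives 1 winning move.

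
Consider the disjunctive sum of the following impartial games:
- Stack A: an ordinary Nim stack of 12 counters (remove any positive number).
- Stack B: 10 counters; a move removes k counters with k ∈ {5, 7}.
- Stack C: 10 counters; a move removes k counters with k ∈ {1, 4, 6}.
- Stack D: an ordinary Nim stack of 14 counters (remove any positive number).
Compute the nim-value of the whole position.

0

Stack A is a plain Nim stack of size 12, so its Grundy value is 12.
Grundy values for stack B (subtraction set {5, 7}):
g(0) = mex{} = 0
g(1) = mex{} = 0
g(2) = mex{} = 0
g(3) = mex{} = 0
g(4) = mex{} = 0
g(5) = mex{0} = 1
g(6) = mex{0} = 1
g(7) = mex{0} = 1
g(8) = mex{0} = 1
g(9) = mex{0} = 1
g(10) = mex{0,1} = 2
So g(10) = 2.
Build the Grundy sequence for stack C with g(k) = mex{g(k−s) : s ∈ {1, 4, 6}, s ≤ k}:
g(0) = mex{} = 0
g(1) = mex{0} = 1
g(2) = mex{1} = 0
g(3) = mex{0} = 1
g(4) = mex{0,1} = 2
g(5) = mex{1,2} = 0
g(6) = mex{0} = 1
g(7) = mex{1} = 0
g(8) = mex{0,2} = 1
g(9) = mex{0,1} = 2
g(10) = mex{1,2} = 0
So g(10) = 0.
Stack D is a plain Nim stack of size 14, so its Grundy value is 14.
The value of a disjunctive sum is the nim-sum of the parts.
Combined value = 12 ⊕ 2 ⊕ 0 ⊕ 14 = 0.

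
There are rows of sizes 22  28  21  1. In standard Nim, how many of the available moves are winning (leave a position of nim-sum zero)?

3

Compute the nim-sum pairwise:
22 ^ 28 = 10
10 ^ 21 = 31
31 ^ 1 = 30
The overall nim-sum is X = 30. A row of size p has a winning move iff p XOR X < p (reduce it to p XOR X).
  22: 22 XOR 30 = 8 < 22 — winning move (to 8).
  28: 28 XOR 30 = 2 < 28 — winning move (to 2).
  21: 21 XOR 30 = 11 < 21 — winning move (to 11).
  1: 1 XOR 30 = 31 ≥ 1 — no move.
That gives 3 winning moves.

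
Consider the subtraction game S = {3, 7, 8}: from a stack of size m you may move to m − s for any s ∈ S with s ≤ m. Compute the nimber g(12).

0

Build the Grundy sequence with g(k) = mex{g(k−s) : s ∈ {3, 7, 8}, s ≤ k}:
g(0) = mex{} = 0
g(1) = mex{} = 0
g(2) = mex{} = 0
g(3) = mex{0} = 1
g(4) = mex{0} = 1
g(5) = mex{0} = 1
g(6) = mex{1} = 0
g(7) = mex{0,1} = 2
g(8) = mex{0,1} = 2
g(9) = mex{0} = 1
g(10) = mex{0,1,2} = 3
g(11) = mex{1,2} = 0
g(12) = mex{1} = 0
So g(12) = 0.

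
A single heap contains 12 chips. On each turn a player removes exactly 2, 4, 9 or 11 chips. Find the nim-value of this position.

3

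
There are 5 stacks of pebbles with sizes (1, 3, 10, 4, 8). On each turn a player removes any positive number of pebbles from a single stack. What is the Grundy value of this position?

In binary:
  0001  (1)
  0011  (3)
  1010  (10)
  0100  (4)
  1000  (8)
  ----
  0100  (4)

4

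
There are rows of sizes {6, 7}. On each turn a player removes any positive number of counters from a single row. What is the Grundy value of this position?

Nim-sum: 6 ⊕ 7 = 1.

1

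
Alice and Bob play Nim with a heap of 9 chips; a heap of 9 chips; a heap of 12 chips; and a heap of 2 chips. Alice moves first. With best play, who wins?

Alice wins

Compute the nim-sum pairwise:
9 ^ 9 = 0
0 ^ 12 = 12
12 ^ 2 = 14
The nim-sum is 14 ≠ 0, so this is an N-position: the player to move can win; Alice has a winning move.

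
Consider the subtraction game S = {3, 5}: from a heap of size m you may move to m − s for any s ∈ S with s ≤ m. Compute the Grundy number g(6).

2

Grundy values for subtraction set {3, 5}:
k:     0  1  2  3  4  5  6
g(k):  0  0  0  1  1  1  2
So g(6) = 2.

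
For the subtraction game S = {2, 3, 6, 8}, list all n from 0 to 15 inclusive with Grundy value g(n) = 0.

Build the Grundy sequence with g(k) = mex{g(k−s) : s ∈ {2, 3, 6, 8}, s ≤ k}:
k:     0  1  2  3  4  5  6  7  8  9 10 11 12 13 14 15
g(k):  0  0  1  1  2  0  3  1  2  2  0  3  1  2  0  0
The P-positions (g = 0) in 0..15 are 0, 1, 5, 10, 14, 15.

0, 1, 5, 10, 14, 15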